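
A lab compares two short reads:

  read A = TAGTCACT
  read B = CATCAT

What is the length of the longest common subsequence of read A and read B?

5

Let dp[i][j] be the LCS length of the first i bases of read A and the first j bases of read B. dp[i][j] = dp[i-1][j-1]+1 when the i-th and j-th bases match, else max(dp[i-1][j], dp[i][j-1]).
    ·  C  A  T  C  A  T
 ·  0  0  0  0  0  0  0
 T  0  0  0  1  1  1  1
 A  0  0  1  1  1  2  2
 G  0  0  1  1  1  2  2
 T  0  0  1  2  2  2  3
 C  0  1  1  2  3  3  3
 A  0  1  2  2  3  4  4
 C  0  1  2  2  3  4  4
 T  0  1  2  3  3  4  5
dp[8][6] = 5. One LCS (by backtracking along matches): ATCAT.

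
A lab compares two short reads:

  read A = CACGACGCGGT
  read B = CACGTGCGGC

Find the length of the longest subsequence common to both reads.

8

Match C [1,1]; then A [2,2]; then C [3,3]; then G [4,4]; then G [7,6]; then C [8,7]; then G [9,8]; then G [10,9] — 8 bases in the same relative order in both. Since dp[11][10] = 8, nothing longer is possible.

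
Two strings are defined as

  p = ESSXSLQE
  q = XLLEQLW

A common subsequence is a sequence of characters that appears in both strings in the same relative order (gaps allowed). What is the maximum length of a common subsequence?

3

One common subsequence of length 3: X [4,1]; then L [6,3]; then Q [7,5]. Since dp[8][7] = 3, nothing longer is possible.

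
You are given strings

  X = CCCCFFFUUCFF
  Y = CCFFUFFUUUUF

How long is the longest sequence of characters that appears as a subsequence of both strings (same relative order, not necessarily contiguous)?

8

Pick C at X[1]=Y[1], C at X[2]=Y[2], F at X[5]=Y[4], F at X[6]=Y[6], F at X[7]=Y[7], U at X[8]=Y[10], U at X[9]=Y[11], F at X[12]=Y[12]; all 8 characters appear in both, in order. dp[12][12] = 8 confirms this is the maximum.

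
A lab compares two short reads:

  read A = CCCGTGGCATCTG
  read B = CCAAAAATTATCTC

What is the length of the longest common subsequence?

7

One common subsequence of length 7: C at read A[1]=read B[1] → C at read A[2]=read B[2] → T at read A[5]=read B[9] → A at read A[9]=read B[10] → T at read A[10]=read B[11] → C at read A[11]=read B[12] → T at read A[12]=read B[13]. The LCS DP gives dp[13][14] = 7, so this is optimal.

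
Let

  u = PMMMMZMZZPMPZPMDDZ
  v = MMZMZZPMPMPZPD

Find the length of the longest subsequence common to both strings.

One common subsequence of length 12: M (u #4, v #1); then M (u #5, v #2); then Z (u #6, v #3); then M (u #7, v #4); then Z (u #8, v #5); then Z (u #9, v #6); then P (u #10, v #9); then M (u #11, v #10); then P (u #12, v #11); then Z (u #13, v #12); then P (u #14, v #13); then D (u #17, v #14). Since dp[18][14] = 12, nothing longer is possible.

12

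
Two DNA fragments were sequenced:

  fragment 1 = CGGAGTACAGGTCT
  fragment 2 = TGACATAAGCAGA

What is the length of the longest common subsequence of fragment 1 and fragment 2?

7

Pick C [1,4], then A [4,5], then T [6,6], then A [7,8], then C [8,10], then A [9,11], then G [10,12]; all 7 bases appear in both, in order, and the DP table's final entry dp[14][13] is also 7, so no common subsequence is longer.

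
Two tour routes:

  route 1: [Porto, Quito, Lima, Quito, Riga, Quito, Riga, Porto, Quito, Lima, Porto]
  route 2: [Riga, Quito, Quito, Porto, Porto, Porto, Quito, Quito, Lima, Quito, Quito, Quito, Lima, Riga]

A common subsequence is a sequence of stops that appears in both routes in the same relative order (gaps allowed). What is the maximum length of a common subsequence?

Taking Porto at route 1[1]=route 2[6], then Quito at route 1[2]=route 2[8], then Lima at route 1[3]=route 2[9], then Quito at route 1[4]=route 2[10], then Quito at route 1[6]=route 2[11], then Quito at route 1[9]=route 2[12], then Lima at route 1[10]=route 2[13] gives a common subsequence of length 7. The LCS DP gives dp[11][14] = 7, so this is optimal.

7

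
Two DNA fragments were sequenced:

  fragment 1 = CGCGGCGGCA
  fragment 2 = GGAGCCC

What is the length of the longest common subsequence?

5

Let dp[i][j] be the LCS length of the first i bases of fragment 1 and the first j bases of fragment 2. dp[i][j] = dp[i-1][j-1]+1 when the i-th and j-th bases match, else max(dp[i-1][j], dp[i][j-1]).
    ·  G  G  A  G  C  C  C
 ·  0  0  0  0  0  0  0  0
 C  0  0  0  0  0  1  1  1
 G  0  1  1  1  1  1  1  1
 C  0  1  1  1  1  2  2  2
 G  0  1  2  2  2  2  2  2
 G  0  1  2  2  3  3  3  3
 C  0  1  2  2  3  4  4  4
 G  0  1  2  2  3  4  4  4
 G  0  1  2  2  3  4  4  4
 C  0  1  2  2  3  4  5  5
 A  0  1  2  3  3  4  5  5
dp[10][7] = 5. One LCS (by backtracking along matches): GGGCC.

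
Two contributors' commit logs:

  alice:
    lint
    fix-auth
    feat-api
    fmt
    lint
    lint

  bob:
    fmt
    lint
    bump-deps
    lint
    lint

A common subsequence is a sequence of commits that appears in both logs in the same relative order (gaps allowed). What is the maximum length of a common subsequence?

Pick lint (alice #1, bob #2) → lint (alice #5, bob #4) → lint (alice #6, bob #5); all 3 commits appear in both, in order. Since dp[6][5] = 3, nothing longer is possible.

3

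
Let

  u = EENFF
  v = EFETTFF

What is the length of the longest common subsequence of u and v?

Let dp[i][j] be the LCS length of the first i characters of u and the first j characters of v. dp[i][j] = dp[i-1][j-1]+1 when the i-th and j-th characters match, else max(dp[i-1][j], dp[i][j-1]).
    ·  E  F  E  T  T  F  F
 ·  0  0  0  0  0  0  0  0
 E  0  1  1  1  1  1  1  1
 E  0  1  1  2  2  2  2  2
 N  0  1  1  2  2  2  2  2
 F  0  1  2  2  2  2  3  3
 F  0  1  2  2  2  2  3  4
dp[5][7] = 4. One LCS (by backtracking along matches): EEFF.

4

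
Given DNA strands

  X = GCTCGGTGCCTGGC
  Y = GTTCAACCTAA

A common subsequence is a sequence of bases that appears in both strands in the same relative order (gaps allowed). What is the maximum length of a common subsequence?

Match G (X #1, Y #1), T (X #3, Y #3), C (X #4, Y #4), C (X #9, Y #7), C (X #10, Y #8), T (X #11, Y #9) — 6 bases in the same relative order in both. dp[14][11] = 6 confirms this is the maximum.

6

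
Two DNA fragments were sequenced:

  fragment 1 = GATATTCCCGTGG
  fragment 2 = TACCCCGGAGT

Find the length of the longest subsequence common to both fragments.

Match T (fragment 1 #3, fragment 2 #1); then A (fragment 1 #4, fragment 2 #2); then C (fragment 1 #7, fragment 2 #4); then C (fragment 1 #8, fragment 2 #5); then C (fragment 1 #9, fragment 2 #6); then G (fragment 1 #10, fragment 2 #7); then G (fragment 1 #12, fragment 2 #8); then G (fragment 1 #13, fragment 2 #10) — 8 bases in the same relative order in both, and the DP table's final entry dp[13][11] is also 8, so no common subsequence is longer.

8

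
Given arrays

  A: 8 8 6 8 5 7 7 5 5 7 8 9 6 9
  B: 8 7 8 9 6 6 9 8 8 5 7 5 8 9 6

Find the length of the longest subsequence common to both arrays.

10

One common subsequence of length 10: 8 (A #1, B #1); then 8 (A #2, B #3); then 6 (A #3, B #6); then 8 (A #4, B #9); then 5 (A #5, B #10); then 7 (A #7, B #11); then 5 (A #9, B #12); then 8 (A #11, B #13); then 9 (A #12, B #14); then 6 (A #13, B #15). Since dp[14][15] = 10, nothing longer is possible.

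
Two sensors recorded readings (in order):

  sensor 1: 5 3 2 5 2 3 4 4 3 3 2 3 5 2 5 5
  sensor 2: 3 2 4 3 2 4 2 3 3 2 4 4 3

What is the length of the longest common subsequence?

8

Match 3 at sensor 1[2]=sensor 2[1] → 2 at sensor 1[3]=sensor 2[2] → 2 at sensor 1[5]=sensor 2[5] → 4 at sensor 1[7]=sensor 2[6] → 3 at sensor 1[9]=sensor 2[8] → 3 at sensor 1[10]=sensor 2[9] → 2 at sensor 1[11]=sensor 2[10] → 3 at sensor 1[12]=sensor 2[13] — 8 values in the same relative order in both, and the DP table's final entry dp[16][13] is also 8, so no common subsequence is longer.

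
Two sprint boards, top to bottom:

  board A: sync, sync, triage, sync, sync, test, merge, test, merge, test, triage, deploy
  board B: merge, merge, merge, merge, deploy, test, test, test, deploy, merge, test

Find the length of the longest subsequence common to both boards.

Taking test [6,7], test [8,8], merge [9,10], test [10,11] gives a common subsequence of length 4. The LCS DP gives dp[12][11] = 4, so this is optimal.

4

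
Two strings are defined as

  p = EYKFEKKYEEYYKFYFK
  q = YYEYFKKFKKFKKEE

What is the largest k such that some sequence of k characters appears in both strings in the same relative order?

8

Taking E [1,3], Y [2,4], K [3,10], F [4,11], K [6,12], K [7,13], E [9,14], E [10,15] gives a common subsequence of length 8. The LCS DP gives dp[17][15] = 8, so this is optimal.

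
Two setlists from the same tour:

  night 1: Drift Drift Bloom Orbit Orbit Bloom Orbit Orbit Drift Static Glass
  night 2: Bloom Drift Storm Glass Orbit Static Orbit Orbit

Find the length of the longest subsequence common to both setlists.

4

Pick Drift at night 1[1]=night 2[2] → Orbit at night 1[4]=night 2[5] → Orbit at night 1[7]=night 2[7] → Orbit at night 1[8]=night 2[8]; all 4 songs appear in both, in order, and the DP table's final entry dp[11][8] is also 4, so no common subsequence is longer.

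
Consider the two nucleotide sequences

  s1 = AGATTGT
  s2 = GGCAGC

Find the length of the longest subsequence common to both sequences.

Let dp[i][j] be the LCS length of the first i bases of s1 and the first j bases of s2. dp[i][j] = dp[i-1][j-1]+1 when the i-th and j-th bases match, else max(dp[i-1][j], dp[i][j-1]).
    ·  G  G  C  A  G  C
 ·  0  0  0  0  0  0  0
 A  0  0  0  0  1  1  1
 G  0  1  1  1  1  2  2
 A  0  1  1  1  2  2  2
 T  0  1  1  1  2  2  2
 T  0  1  1  1  2  2  2
 G  0  1  2  2  2  3  3
 T  0  1  2  2  2  3  3
dp[7][6] = 3. One LCS (by backtracking along matches): GAG.

3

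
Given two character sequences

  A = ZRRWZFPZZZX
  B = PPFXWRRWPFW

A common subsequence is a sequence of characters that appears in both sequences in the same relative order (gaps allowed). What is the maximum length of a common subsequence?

One common subsequence of length 4: R at A[2]=B[6]; then R at A[3]=B[7]; then W at A[4]=B[8]; then F at A[6]=B[10]. The LCS DP gives dp[11][11] = 4, so this is optimal.

4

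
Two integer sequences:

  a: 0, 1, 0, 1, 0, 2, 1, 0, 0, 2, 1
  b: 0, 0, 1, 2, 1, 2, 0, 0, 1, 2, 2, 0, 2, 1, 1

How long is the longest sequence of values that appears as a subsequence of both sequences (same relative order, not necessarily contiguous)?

One common subsequence of length 9: 0 [1,1], then 0 [3,2], then 1 [4,3], then 2 [6,4], then 1 [7,5], then 0 [8,8], then 0 [9,12], then 2 [10,13], then 1 [11,15], and the DP table's final entry dp[11][15] is also 9, so no common subsequence is longer.

9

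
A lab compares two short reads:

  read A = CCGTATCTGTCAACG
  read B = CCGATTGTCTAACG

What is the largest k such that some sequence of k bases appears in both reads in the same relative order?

One common subsequence of length 13: C (read A #1, read B #1) → C (read A #2, read B #2) → G (read A #3, read B #3) → A (read A #5, read B #4) → T (read A #6, read B #5) → T (read A #8, read B #6) → G (read A #9, read B #7) → T (read A #10, read B #8) → C (read A #11, read B #9) → A (read A #12, read B #11) → A (read A #13, read B #12) → C (read A #14, read B #13) → G (read A #15, read B #14). Since dp[15][14] = 13, nothing longer is possible.

13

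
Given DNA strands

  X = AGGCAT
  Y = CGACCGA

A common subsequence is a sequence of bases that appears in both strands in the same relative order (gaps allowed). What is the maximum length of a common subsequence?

3

Let dp[i][j] be the LCS length of the first i bases of X and the first j bases of Y. dp[i][j] = dp[i-1][j-1]+1 when the i-th and j-th bases match, else max(dp[i-1][j], dp[i][j-1]).
    ·  C  G  A  C  C  G  A
 ·  0  0  0  0  0  0  0  0
 A  0  0  0  1  1  1  1  1
 G  0  0  1  1  1  1  2  2
 G  0  0  1  1  1  1  2  2
 C  0  1  1  1  2  2  2  2
 A  0  1  1  2  2  2  2  3
 T  0  1  1  2  2  2  2  3
dp[6][7] = 3. One LCS (by backtracking along matches): AGA.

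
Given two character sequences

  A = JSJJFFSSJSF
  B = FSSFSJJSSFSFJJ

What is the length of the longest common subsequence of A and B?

Match S [2,5] → J [3,6] → J [4,7] → S [7,8] → S [8,9] → S [10,11] → F [11,12] — 7 characters in the same relative order in both. dp[11][14] = 7 confirms this is the maximum.

7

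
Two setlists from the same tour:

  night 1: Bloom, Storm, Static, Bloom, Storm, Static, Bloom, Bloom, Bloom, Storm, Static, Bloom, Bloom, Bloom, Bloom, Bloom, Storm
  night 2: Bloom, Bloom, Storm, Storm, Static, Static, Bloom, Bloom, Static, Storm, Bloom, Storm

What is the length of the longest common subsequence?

Pick Bloom at night 1[1]=night 2[2]; then Storm at night 1[2]=night 2[4]; then Static at night 1[3]=night 2[5]; then Static at night 1[6]=night 2[6]; then Bloom at night 1[7]=night 2[7]; then Bloom at night 1[8]=night 2[8]; then Storm at night 1[10]=night 2[10]; then Bloom at night 1[16]=night 2[11]; then Storm at night 1[17]=night 2[12]; all 9 songs appear in both, in order. dp[17][12] = 9 confirms this is the maximum.

9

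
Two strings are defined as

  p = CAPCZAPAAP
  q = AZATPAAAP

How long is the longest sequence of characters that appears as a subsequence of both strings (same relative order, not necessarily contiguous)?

7

Let dp[i][j] be the LCS length of the first i characters of p and the first j characters of q. dp[i][j] = dp[i-1][j-1]+1 when the i-th and j-th characters match, else max(dp[i-1][j], dp[i][j-1]).
    ·  A  Z  A  T  P  A  A  A  P
 ·  0  0  0  0  0  0  0  0  0  0
 C  0  0  0  0  0  0  0  0  0  0
 A  0  1  1  1  1  1  1  1  1  1
 P  0  1  1  1  1  2  2  2  2  2
 C  0  1  1  1  1  2  2  2  2  2
 Z  0  1  2  2  2  2  2  2  2  2
 A  0  1  2  3  3  3  3  3  3  3
 P  0  1  2  3  3  4  4  4  4  4
 A  0  1  2  3  3  4  5  5  5  5
 A  0  1  2  3  3  4  5  6  6  6
 P  0  1  2  3  3  4  5  6  6  7
dp[10][9] = 7. One LCS (by backtracking along matches): AZAPAAP.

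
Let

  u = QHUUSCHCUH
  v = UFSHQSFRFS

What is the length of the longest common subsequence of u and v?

3

Let dp[i][j] be the LCS length of the first i characters of u and the first j characters of v. dp[i][j] = dp[i-1][j-1]+1 when the i-th and j-th characters match, else max(dp[i-1][j], dp[i][j-1]).
    ·  U  F  S  H  Q  S  F  R  F  S
 ·  0  0  0  0  0  0  0  0  0  0  0
 Q  0  0  0  0  0  1  1  1  1  1  1
 H  0  0  0  0  1  1  1  1  1  1  1
 U  0  1  1  1  1  1  1  1  1  1  1
 U  0  1  1  1  1  1  1  1  1  1  1
 S  0  1  1  2  2  2  2  2  2  2  2
 C  0  1  1  2  2  2  2  2  2  2  2
 H  0  1  1  2  3  3  3  3  3  3  3
 C  0  1  1  2  3  3  3  3  3  3  3
 U  0  1  1  2  3  3  3  3  3  3  3
 H  0  1  1  2  3  3  3  3  3  3  3
dp[10][10] = 3. One LCS (by backtracking along matches): USH.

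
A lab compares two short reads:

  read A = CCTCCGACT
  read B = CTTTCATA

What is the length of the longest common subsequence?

5

One common subsequence of length 5: C at read A[1]=read B[1]; then T at read A[3]=read B[4]; then C at read A[5]=read B[5]; then A at read A[7]=read B[6]; then T at read A[9]=read B[7]. dp[9][8] = 5 confirms this is the maximum.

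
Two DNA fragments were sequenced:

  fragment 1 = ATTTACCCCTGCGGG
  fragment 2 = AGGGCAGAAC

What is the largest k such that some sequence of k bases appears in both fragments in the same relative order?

5

Taking A [5,1], G [11,2], G [13,3], G [14,4], G [15,7] gives a common subsequence of length 5. The LCS DP gives dp[15][10] = 5, so this is optimal.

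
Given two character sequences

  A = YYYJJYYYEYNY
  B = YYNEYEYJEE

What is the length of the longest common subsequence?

Taking Y (A #1, B #2) → Y (A #2, B #5) → Y (A #3, B #7) → J (A #4, B #8) → E (A #9, B #10) gives a common subsequence of length 5. Since dp[12][10] = 5, nothing longer is possible.

5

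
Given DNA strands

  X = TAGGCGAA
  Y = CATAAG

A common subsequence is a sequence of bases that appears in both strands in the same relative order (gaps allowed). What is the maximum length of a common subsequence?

Taking T at X[1]=Y[3] → A at X[2]=Y[5] → G at X[6]=Y[6] gives a common subsequence of length 3. Since dp[8][6] = 3, nothing longer is possible.

3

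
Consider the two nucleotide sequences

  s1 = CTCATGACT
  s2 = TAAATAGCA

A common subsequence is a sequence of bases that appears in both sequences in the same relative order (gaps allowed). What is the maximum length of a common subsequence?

Taking T (s1 #2, s2 #1); then A (s1 #4, s2 #4); then T (s1 #5, s2 #5); then G (s1 #6, s2 #7); then A (s1 #7, s2 #9) gives a common subsequence of length 5. The LCS DP gives dp[9][9] = 5, so this is optimal.

5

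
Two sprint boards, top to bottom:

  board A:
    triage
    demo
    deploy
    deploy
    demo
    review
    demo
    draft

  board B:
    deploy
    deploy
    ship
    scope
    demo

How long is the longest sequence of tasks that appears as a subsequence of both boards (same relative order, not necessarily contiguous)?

Taking deploy at board A[3]=board B[1] → deploy at board A[4]=board B[2] → demo at board A[7]=board B[5] gives a common subsequence of length 3. Since dp[8][5] = 3, nothing longer is possible.

3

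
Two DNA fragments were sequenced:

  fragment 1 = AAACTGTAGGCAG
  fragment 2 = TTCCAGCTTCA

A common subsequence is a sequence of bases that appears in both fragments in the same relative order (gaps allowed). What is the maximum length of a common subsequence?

Taking A (fragment 1 #1, fragment 2 #5), C (fragment 1 #4, fragment 2 #7), T (fragment 1 #5, fragment 2 #8), T (fragment 1 #7, fragment 2 #9), C (fragment 1 #11, fragment 2 #10), A (fragment 1 #12, fragment 2 #11) gives a common subsequence of length 6. The LCS DP gives dp[13][11] = 6, so this is optimal.

6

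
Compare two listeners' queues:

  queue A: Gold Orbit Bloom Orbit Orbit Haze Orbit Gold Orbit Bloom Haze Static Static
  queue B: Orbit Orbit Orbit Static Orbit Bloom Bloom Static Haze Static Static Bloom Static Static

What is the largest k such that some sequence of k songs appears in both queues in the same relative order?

One common subsequence of length 8: Orbit at queue A[2]=queue B[1]; then Orbit at queue A[4]=queue B[2]; then Orbit at queue A[5]=queue B[3]; then Orbit at queue A[7]=queue B[5]; then Bloom at queue A[10]=queue B[7]; then Haze at queue A[11]=queue B[9]; then Static at queue A[12]=queue B[13]; then Static at queue A[13]=queue B[14]. dp[13][14] = 8 confirms this is the maximum.

8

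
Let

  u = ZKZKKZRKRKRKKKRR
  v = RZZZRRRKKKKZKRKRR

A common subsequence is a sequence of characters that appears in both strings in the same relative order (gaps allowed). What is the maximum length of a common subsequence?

11

One common subsequence of length 11: Z at u[1]=v[2] → Z at u[3]=v[3] → Z at u[6]=v[4] → R at u[7]=v[7] → K at u[8]=v[9] → K at u[10]=v[10] → K at u[12]=v[11] → K at u[13]=v[13] → K at u[14]=v[15] → R at u[15]=v[16] → R at u[16]=v[17], and the DP table's final entry dp[16][17] is also 11, so no common subsequence is longer.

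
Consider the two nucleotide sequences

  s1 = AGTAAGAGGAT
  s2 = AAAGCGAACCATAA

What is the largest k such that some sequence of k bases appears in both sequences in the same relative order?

7

Taking A at s1[1]=s2[1], A at s1[4]=s2[2], A at s1[5]=s2[3], G at s1[6]=s2[6], A at s1[7]=s2[8], A at s1[10]=s2[11], T at s1[11]=s2[12] gives a common subsequence of length 7. The LCS DP gives dp[11][14] = 7, so this is optimal.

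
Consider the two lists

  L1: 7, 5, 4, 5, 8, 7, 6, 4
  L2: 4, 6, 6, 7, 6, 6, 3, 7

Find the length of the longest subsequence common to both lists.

3

Taking 4 [3,1], then 7 [6,4], then 6 [7,6] gives a common subsequence of length 3. dp[8][8] = 3 confirms this is the maximum.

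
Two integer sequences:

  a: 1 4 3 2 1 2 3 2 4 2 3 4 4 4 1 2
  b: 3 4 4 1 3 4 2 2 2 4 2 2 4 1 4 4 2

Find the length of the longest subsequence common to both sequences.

11

One common subsequence of length 11: 1 [1,4] → 4 [2,6] → 2 [4,7] → 2 [6,8] → 2 [8,9] → 4 [9,10] → 2 [10,12] → 4 [12,13] → 4 [13,15] → 4 [14,16] → 2 [16,17], and the DP table's final entry dp[16][17] is also 11, so no common subsequence is longer.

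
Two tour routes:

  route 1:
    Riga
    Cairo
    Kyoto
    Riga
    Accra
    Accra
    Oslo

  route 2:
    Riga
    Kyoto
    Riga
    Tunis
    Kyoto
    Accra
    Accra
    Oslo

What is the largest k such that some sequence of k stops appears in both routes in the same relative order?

One common subsequence of length 6: Riga (route 1 #1, route 2 #1) → Kyoto (route 1 #3, route 2 #2) → Riga (route 1 #4, route 2 #3) → Accra (route 1 #5, route 2 #6) → Accra (route 1 #6, route 2 #7) → Oslo (route 1 #7, route 2 #8), and the DP table's final entry dp[7][8] is also 6, so no common subsequence is longer.

6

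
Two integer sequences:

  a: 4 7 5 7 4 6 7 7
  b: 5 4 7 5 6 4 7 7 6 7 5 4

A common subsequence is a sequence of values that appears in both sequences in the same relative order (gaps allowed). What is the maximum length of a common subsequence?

Let dp[i][j] be the LCS length of the first i values of a and the first j values of b. dp[i][j] = dp[i-1][j-1]+1 when the i-th and j-th values match, else max(dp[i-1][j], dp[i][j-1]).
    ·  5  4  7  5  6  4  7  7  6  7  5  4
 ·  0  0  0  0  0  0  0  0  0  0  0  0  0
 4  0  0  1  1  1  1  1  1  1  1  1  1  1
 7  0  0  1  2  2  2  2  2  2  2  2  2  2
 5  0  1  1  2  3  3  3  3  3  3  3  3  3
 7  0  1  1  2  3  3  3  4  4  4  4  4  4
 4  0  1  2  2  3  3  4  4  4  4  4  4  5
 6  0  1  2  2  3  4  4  4  4  5  5  5  5
 7  0  1  2  3  3  4  4  5  5  5  6  6  6
 7  0  1  2  3  3  4  4  5  6  6  6  6  6
dp[8][12] = 6. One LCS (by backtracking along matches): 4, 7, 5, 7, 6, 7.

6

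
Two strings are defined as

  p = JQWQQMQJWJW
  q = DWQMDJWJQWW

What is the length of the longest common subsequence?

Let dp[i][j] be the LCS length of the first i characters of p and the first j characters of q. dp[i][j] = dp[i-1][j-1]+1 when the i-th and j-th characters match, else max(dp[i-1][j], dp[i][j-1]).
    ·  D  W  Q  M  D  J  W  J  Q  W  W
 ·  0  0  0  0  0  0  0  0  0  0  0  0
 J  0  0  0  0  0  0  1  1  1  1  1  1
 Q  0  0  0  1  1  1  1  1  1  2  2  2
 W  0  0  1  1  1  1  1  2  2  2  3  3
 Q  0  0  1  2  2  2  2  2  2  3  3  3
 Q  0  0  1  2  2  2  2  2  2  3  3  3
 M  0  0  1  2  3  3  3  3  3  3  3  3
 Q  0  0  1  2  3  3  3  3  3  4  4  4
 J  0  0  1  2  3  3  4  4  4  4  4  4
 W  0  0  1  2  3  3  4  5  5  5  5  5
 J  0  0  1  2  3  3  4  5  6  6  6  6
 W  0  0  1  2  3  3  4  5  6  6  7  7
dp[11][11] = 7. One LCS (by backtracking along matches): WQMJWJW.

7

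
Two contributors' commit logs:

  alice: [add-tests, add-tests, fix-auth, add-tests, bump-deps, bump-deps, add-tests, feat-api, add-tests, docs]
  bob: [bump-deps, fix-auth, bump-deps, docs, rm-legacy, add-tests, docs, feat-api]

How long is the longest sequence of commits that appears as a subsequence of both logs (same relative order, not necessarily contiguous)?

4

One common subsequence of length 4: fix-auth [3,2], then bump-deps [5,3], then add-tests [7,6], then feat-api [8,8]. Since dp[10][8] = 4, nothing longer is possible.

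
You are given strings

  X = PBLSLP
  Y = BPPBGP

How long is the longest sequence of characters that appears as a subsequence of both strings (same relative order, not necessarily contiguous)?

3

Let dp[i][j] be the LCS length of the first i characters of X and the first j characters of Y. dp[i][j] = dp[i-1][j-1]+1 when the i-th and j-th characters match, else max(dp[i-1][j], dp[i][j-1]).
    ·  B  P  P  B  G  P
 ·  0  0  0  0  0  0  0
 P  0  0  1  1  1  1  1
 B  0  1  1  1  2  2  2
 L  0  1  1  1  2  2  2
 S  0  1  1  1  2  2  2
 L  0  1  1  1  2  2  2
 P  0  1  2  2  2  2  3
dp[6][6] = 3. One LCS (by backtracking along matches): PBP.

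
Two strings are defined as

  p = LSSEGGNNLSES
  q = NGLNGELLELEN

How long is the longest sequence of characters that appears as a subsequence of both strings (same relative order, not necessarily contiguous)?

4

Let dp[i][j] be the LCS length of the first i characters of p and the first j characters of q. dp[i][j] = dp[i-1][j-1]+1 when the i-th and j-th characters match, else max(dp[i-1][j], dp[i][j-1]).
    ·  N  G  L  N  G  E  L  L  E  L  E  N
 ·  0  0  0  0  0  0  0  0  0  0  0  0  0
 L  0  0  0  1  1  1  1  1  1  1  1  1  1
 S  0  0  0  1  1  1  1  1  1  1  1  1  1
 S  0  0  0  1  1  1  1  1  1  1  1  1  1
 E  0  0  0  1  1  1  2  2  2  2  2  2  2
 G  0  0  1  1  1  2  2  2  2  2  2  2  2
 G  0  0  1  1  1  2  2  2  2  2  2  2  2
 N  0  1  1  1  2  2  2  2  2  2  2  2  3
 N  0  1  1  1  2  2  2  2  2  2  2  2  3
 L  0  1  1  2  2  2  2  3  3  3  3  3  3
 S  0  1  1  2  2  2  2  3  3  3  3  3  3
 E  0  1  1  2  2  2  3  3  3  4  4  4  4
 S  0  1  1  2  2  2  3  3  3  4  4  4  4
dp[12][12] = 4. One LCS (by backtracking along matches): LELE.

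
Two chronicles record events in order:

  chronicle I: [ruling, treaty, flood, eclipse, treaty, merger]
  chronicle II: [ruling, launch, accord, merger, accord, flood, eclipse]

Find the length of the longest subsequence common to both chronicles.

3

Pick ruling at chronicle I[1]=chronicle II[1], flood at chronicle I[3]=chronicle II[6], eclipse at chronicle I[4]=chronicle II[7]; all 3 events appear in both, in order. The LCS DP gives dp[6][7] = 3, so this is optimal.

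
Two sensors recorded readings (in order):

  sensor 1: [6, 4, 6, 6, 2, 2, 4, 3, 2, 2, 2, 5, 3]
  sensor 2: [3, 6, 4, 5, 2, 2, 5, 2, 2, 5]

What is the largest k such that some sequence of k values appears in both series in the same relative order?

7

Pick 6 (sensor 1 #1, sensor 2 #2), then 4 (sensor 1 #2, sensor 2 #3), then 2 (sensor 1 #5, sensor 2 #5), then 2 (sensor 1 #6, sensor 2 #6), then 2 (sensor 1 #10, sensor 2 #8), then 2 (sensor 1 #11, sensor 2 #9), then 5 (sensor 1 #12, sensor 2 #10); all 7 values appear in both, in order. The LCS DP gives dp[13][10] = 7, so this is optimal.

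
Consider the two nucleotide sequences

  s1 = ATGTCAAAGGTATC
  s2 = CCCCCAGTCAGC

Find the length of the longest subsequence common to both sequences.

Match A at s1[1]=s2[6]; then G at s1[3]=s2[7]; then T at s1[4]=s2[8]; then C at s1[5]=s2[9]; then A at s1[8]=s2[10]; then G at s1[10]=s2[11]; then C at s1[14]=s2[12] — 7 bases in the same relative order in both. Since dp[14][12] = 7, nothing longer is possible.

7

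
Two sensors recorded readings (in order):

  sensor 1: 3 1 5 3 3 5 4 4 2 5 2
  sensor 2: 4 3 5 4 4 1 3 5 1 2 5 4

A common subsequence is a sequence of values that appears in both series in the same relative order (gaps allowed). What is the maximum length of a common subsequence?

Let dp[i][j] be the LCS length of the first i values of sensor 1 and the first j values of sensor 2. dp[i][j] = dp[i-1][j-1]+1 when the i-th and j-th values match, else max(dp[i-1][j], dp[i][j-1]).
    ·  4  3  5  4  4  1  3  5  1  2  5  4
 ·  0  0  0  0  0  0  0  0  0  0  0  0  0
 3  0  0  1  1  1  1  1  1  1  1  1  1  1
 1  0  0  1  1  1  1  2  2  2  2  2  2  2
 5  0  0  1  2  2  2  2  2  3  3  3  3  3
 3  0  0  1  2  2  2  2  3  3  3  3  3  3
 3  0  0  1  2  2  2  2  3  3  3  3  3  3
 5  0  0  1  2  2  2  2  3  4  4  4  4  4
 4  0  1  1  2  3  3  3  3  4  4  4  4  5
 4  0  1  1  2  3  4  4  4  4  4  4  4  5
 2  0  1  1  2  3  4  4  4  4  4  5  5  5
 5  0  1  1  2  3  4  4  4  5  5  5  6  6
 2  0  1  1  2  3  4  4  4  5  5  6  6  6
dp[11][12] = 6. One LCS (by backtracking along matches): 3, 1, 3, 5, 2, 5.

6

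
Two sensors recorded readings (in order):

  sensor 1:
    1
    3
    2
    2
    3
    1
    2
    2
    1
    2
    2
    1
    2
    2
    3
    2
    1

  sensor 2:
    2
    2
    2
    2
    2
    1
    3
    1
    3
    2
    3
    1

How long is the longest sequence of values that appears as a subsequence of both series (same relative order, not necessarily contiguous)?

One common subsequence of length 9: 2 (sensor 1 #3, sensor 2 #2) → 2 (sensor 1 #4, sensor 2 #3) → 2 (sensor 1 #7, sensor 2 #4) → 2 (sensor 1 #8, sensor 2 #5) → 1 (sensor 1 #9, sensor 2 #6) → 1 (sensor 1 #12, sensor 2 #8) → 2 (sensor 1 #14, sensor 2 #10) → 3 (sensor 1 #15, sensor 2 #11) → 1 (sensor 1 #17, sensor 2 #12). The LCS DP gives dp[17][12] = 9, so this is optimal.

9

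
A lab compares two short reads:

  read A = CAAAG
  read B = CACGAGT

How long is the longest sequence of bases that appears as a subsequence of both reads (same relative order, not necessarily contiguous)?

4

Match C at read A[1]=read B[1]; then A at read A[2]=read B[2]; then A at read A[4]=read B[5]; then G at read A[5]=read B[6] — 4 bases in the same relative order in both, and the DP table's final entry dp[5][7] is also 4, so no common subsequence is longer.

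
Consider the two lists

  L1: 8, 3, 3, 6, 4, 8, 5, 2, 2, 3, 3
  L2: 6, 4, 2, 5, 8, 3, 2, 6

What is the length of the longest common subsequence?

4

Let dp[i][j] be the LCS length of the first i values of L1 and the first j values of L2. dp[i][j] = dp[i-1][j-1]+1 when the i-th and j-th values match, else max(dp[i-1][j], dp[i][j-1]).
    ·  6  4  2  5  8  3  2  6
 ·  0  0  0  0  0  0  0  0  0
 8  0  0  0  0  0  1  1  1  1
 3  0  0  0  0  0  1  2  2  2
 3  0  0  0  0  0  1  2  2  2
 6  0  1  1  1  1  1  2  2  3
 4  0  1  2  2  2  2  2  2  3
 8  0  1  2  2  2  3  3  3  3
 5  0  1  2  2  3  3  3  3  3
 2  0  1  2  3  3  3  3  4  4
 2  0  1  2  3  3  3  3  4  4
 3  0  1  2  3  3  3  4  4  4
 3  0  1  2  3  3  3  4  4  4
dp[11][8] = 4. One LCS (by backtracking along matches): 6, 4, 8, 2.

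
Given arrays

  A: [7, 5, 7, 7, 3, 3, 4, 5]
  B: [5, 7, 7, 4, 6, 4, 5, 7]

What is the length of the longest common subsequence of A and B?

Let dp[i][j] be the LCS length of the first i values of A and the first j values of B. dp[i][j] = dp[i-1][j-1]+1 when the i-th and j-th values match, else max(dp[i-1][j], dp[i][j-1]).
    ·  5  7  7  4  6  4  5  7
 ·  0  0  0  0  0  0  0  0  0
 7  0  0  1  1  1  1  1  1  1
 5  0  1  1  1  1  1  1  2  2
 7  0  1  2  2  2  2  2  2  3
 7  0  1  2  3  3  3  3  3  3
 3  0  1  2  3  3  3  3  3  3
 3  0  1  2  3  3  3  3  3  3
 4  0  1  2  3  4  4  4  4  4
 5  0  1  2  3  4  4  4  5  5
dp[8][8] = 5. One LCS (by backtracking along matches): 5, 7, 7, 4, 5.

5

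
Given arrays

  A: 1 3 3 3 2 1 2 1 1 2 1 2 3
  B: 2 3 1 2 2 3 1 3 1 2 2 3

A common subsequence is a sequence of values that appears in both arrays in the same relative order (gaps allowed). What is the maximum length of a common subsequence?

One common subsequence of length 8: 1 at A[1]=B[3]; then 2 at A[5]=B[4]; then 2 at A[7]=B[5]; then 1 at A[8]=B[7]; then 1 at A[9]=B[9]; then 2 at A[10]=B[10]; then 2 at A[12]=B[11]; then 3 at A[13]=B[12], and the DP table's final entry dp[13][12] is also 8, so no common subsequence is longer.

8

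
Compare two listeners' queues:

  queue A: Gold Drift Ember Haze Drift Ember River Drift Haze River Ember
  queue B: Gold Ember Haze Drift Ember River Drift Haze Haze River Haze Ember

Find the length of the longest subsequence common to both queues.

10

Match Gold [1,1]; then Ember [3,2]; then Haze [4,3]; then Drift [5,4]; then Ember [6,5]; then River [7,6]; then Drift [8,7]; then Haze [9,9]; then River [10,10]; then Ember [11,12] — 10 songs in the same relative order in both. dp[11][12] = 10 confirms this is the maximum.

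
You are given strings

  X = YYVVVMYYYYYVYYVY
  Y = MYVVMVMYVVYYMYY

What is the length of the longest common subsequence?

10

One common subsequence of length 10: Y (X #2, Y #2); then V (X #3, Y #3); then V (X #4, Y #4); then V (X #5, Y #6); then M (X #6, Y #7); then Y (X #7, Y #8); then Y (X #8, Y #11); then Y (X #9, Y #12); then Y (X #14, Y #14); then Y (X #16, Y #15), and the DP table's final entry dp[16][15] is also 10, so no common subsequence is longer.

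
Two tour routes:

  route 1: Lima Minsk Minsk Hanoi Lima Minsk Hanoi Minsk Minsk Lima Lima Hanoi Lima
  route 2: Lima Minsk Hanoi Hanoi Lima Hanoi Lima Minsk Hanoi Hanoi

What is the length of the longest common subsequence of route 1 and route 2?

7

One common subsequence of length 7: Lima at route 1[1]=route 2[1], Minsk at route 1[2]=route 2[2], Hanoi at route 1[4]=route 2[6], Lima at route 1[5]=route 2[7], Minsk at route 1[6]=route 2[8], Hanoi at route 1[7]=route 2[9], Hanoi at route 1[12]=route 2[10], and the DP table's final entry dp[13][10] is also 7, so no common subsequence is longer.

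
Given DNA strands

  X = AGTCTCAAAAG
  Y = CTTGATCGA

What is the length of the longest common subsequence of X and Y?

4

One common subsequence of length 4: A (X #1, Y #5); then T (X #3, Y #6); then C (X #4, Y #7); then A (X #10, Y #9). The LCS DP gives dp[11][9] = 4, so this is optimal.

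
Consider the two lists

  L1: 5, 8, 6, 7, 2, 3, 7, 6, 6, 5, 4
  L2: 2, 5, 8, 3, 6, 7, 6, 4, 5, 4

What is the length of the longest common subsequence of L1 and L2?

Let dp[i][j] be the LCS length of the first i values of L1 and the first j values of L2. dp[i][j] = dp[i-1][j-1]+1 when the i-th and j-th values match, else max(dp[i-1][j], dp[i][j-1]).
    ·  2  5  8  3  6  7  6  4  5  4
 ·  0  0  0  0  0  0  0  0  0  0  0
 5  0  0  1  1  1  1  1  1  1  1  1
 8  0  0  1  2  2  2  2  2  2  2  2
 6  0  0  1  2  2  3  3  3  3  3  3
 7  0  0  1  2  2  3  4  4  4  4  4
 2  0  1  1  2  2  3  4  4  4  4  4
 3  0  1  1  2  3  3  4  4  4  4  4
 7  0  1  1  2  3  3  4  4  4  4  4
 6  0  1  1  2  3  4  4  5  5  5  5
 6  0  1  1  2  3  4  4  5  5  5  5
 5  0  1  2  2  3  4  4  5  5  6  6
 4  0  1  2  2  3  4  4  5  6  6  7
dp[11][10] = 7. One LCS (by backtracking along matches): 5, 8, 6, 7, 6, 5, 4.

7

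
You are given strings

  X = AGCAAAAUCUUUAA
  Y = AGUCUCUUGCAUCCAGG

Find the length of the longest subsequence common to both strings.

9

Pick A (X #1, Y #1), then G (X #2, Y #2), then C (X #3, Y #4), then U (X #8, Y #5), then C (X #9, Y #6), then U (X #10, Y #7), then U (X #11, Y #8), then U (X #12, Y #12), then A (X #13, Y #15); all 9 characters appear in both, in order. Since dp[14][17] = 9, nothing longer is possible.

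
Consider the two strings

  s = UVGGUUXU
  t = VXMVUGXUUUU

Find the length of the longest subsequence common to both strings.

5

Taking U (s #1, t #5), G (s #3, t #6), U (s #5, t #9), U (s #6, t #10), U (s #8, t #11) gives a common subsequence of length 5, and the DP table's final entry dp[8][11] is also 5, so no common subsequence is longer.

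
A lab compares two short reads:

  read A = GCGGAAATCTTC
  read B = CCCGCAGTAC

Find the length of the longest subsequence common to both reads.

5

Taking G [1,4] → C [2,5] → G [3,7] → A [7,9] → C [12,10] gives a common subsequence of length 5. Since dp[12][10] = 5, nothing longer is possible.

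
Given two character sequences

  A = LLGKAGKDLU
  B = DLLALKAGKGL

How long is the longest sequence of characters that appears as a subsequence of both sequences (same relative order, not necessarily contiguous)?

7

Let dp[i][j] be the LCS length of the first i characters of A and the first j characters of B. dp[i][j] = dp[i-1][j-1]+1 when the i-th and j-th characters match, else max(dp[i-1][j], dp[i][j-1]).
    ·  D  L  L  A  L  K  A  G  K  G  L
 ·  0  0  0  0  0  0  0  0  0  0  0  0
 L  0  0  1  1  1  1  1  1  1  1  1  1
 L  0  0  1  2  2  2  2  2  2  2  2  2
 G  0  0  1  2  2  2  2  2  3  3  3  3
 K  0  0  1  2  2  2  3  3  3  4  4  4
 A  0  0  1  2  3  3  3  4  4  4  4  4
 G  0  0  1  2  3  3  3  4  5  5  5  5
 K  0  0  1  2  3  3  4  4  5  6  6  6
 D  0  1  1  2  3  3  4  4  5  6  6  6
 L  0  1  2  2  3  4  4  4  5  6  6  7
 U  0  1  2  2  3  4  4  4  5  6  6  7
dp[10][11] = 7. One LCS (by backtracking along matches): LLKAGKL.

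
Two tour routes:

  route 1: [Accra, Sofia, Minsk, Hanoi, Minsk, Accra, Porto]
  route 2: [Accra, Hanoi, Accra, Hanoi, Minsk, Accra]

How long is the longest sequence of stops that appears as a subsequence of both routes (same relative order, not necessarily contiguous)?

Taking Accra (route 1 #1, route 2 #3), Hanoi (route 1 #4, route 2 #4), Minsk (route 1 #5, route 2 #5), Accra (route 1 #6, route 2 #6) gives a common subsequence of length 4. The LCS DP gives dp[7][6] = 4, so this is optimal.

4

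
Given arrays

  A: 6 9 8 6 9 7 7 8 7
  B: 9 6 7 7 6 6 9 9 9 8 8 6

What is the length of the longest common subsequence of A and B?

Taking 9 (A #2, B #1); then 6 (A #4, B #2); then 7 (A #6, B #3); then 7 (A #7, B #4); then 8 (A #8, B #11) gives a common subsequence of length 5. Since dp[9][12] = 5, nothing longer is possible.

5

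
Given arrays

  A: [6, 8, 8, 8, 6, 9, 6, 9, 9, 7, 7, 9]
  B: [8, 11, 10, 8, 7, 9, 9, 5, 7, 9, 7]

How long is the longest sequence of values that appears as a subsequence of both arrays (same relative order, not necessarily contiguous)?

Let dp[i][j] be the LCS length of the first i values of A and the first j values of B. dp[i][j] = dp[i-1][j-1]+1 when the i-th and j-th values match, else max(dp[i-1][j], dp[i][j-1]).
    ·  8 11 10  8  7  9  9  5  7  9  7
 ·  0  0  0  0  0  0  0  0  0  0  0  0
 6  0  0  0  0  0  0  0  0  0  0  0  0
 8  0  1  1  1  1  1  1  1  1  1  1  1
 8  0  1  1  1  2  2  2  2  2  2  2  2
 8  0  1  1  1  2  2  2  2  2  2  2  2
 6  0  1  1  1  2  2  2  2  2  2  2  2
 9  0  1  1  1  2  2  3  3  3  3  3  3
 6  0  1  1  1  2  2  3  3  3  3  3  3
 9  0  1  1  1  2  2  3  4  4  4  4  4
 9  0  1  1  1  2  2  3  4  4  4  5  5
 7  0  1  1  1  2  3  3  4  4  5  5  6
 7  0  1  1  1  2  3  3  4  4  5  5  6
 9  0  1  1  1  2  3  4  4  4  5  6  6
dp[12][11] = 6. One LCS (by backtracking along matches): 8, 8, 9, 9, 9, 7.

6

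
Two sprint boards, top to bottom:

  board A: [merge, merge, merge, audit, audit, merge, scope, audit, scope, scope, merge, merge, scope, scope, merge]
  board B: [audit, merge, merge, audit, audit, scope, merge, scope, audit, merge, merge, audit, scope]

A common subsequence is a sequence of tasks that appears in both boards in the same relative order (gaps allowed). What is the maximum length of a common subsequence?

10

Pick merge (board A #2, board B #2); then merge (board A #3, board B #3); then audit (board A #4, board B #4); then audit (board A #5, board B #5); then merge (board A #6, board B #7); then scope (board A #7, board B #8); then audit (board A #8, board B #9); then merge (board A #11, board B #10); then merge (board A #12, board B #11); then scope (board A #14, board B #13); all 10 tasks appear in both, in order. dp[15][13] = 10 confirms this is the maximum.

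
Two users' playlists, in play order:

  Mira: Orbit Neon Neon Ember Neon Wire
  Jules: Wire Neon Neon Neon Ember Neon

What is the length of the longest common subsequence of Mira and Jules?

4

Match Neon at Mira[2]=Jules[3] → Neon at Mira[3]=Jules[4] → Ember at Mira[4]=Jules[5] → Neon at Mira[5]=Jules[6] — 4 songs in the same relative order in both. Since dp[6][6] = 4, nothing longer is possible.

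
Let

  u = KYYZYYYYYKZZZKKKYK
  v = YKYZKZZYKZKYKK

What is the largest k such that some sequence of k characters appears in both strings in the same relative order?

Pick K (u #1, v #2), Y (u #3, v #3), Z (u #4, v #4), K (u #10, v #5), Z (u #11, v #6), Z (u #12, v #7), Z (u #13, v #10), K (u #14, v #11), K (u #16, v #13), K (u #18, v #14); all 10 characters appear in both, in order. The LCS DP gives dp[18][14] = 10, so this is optimal.

10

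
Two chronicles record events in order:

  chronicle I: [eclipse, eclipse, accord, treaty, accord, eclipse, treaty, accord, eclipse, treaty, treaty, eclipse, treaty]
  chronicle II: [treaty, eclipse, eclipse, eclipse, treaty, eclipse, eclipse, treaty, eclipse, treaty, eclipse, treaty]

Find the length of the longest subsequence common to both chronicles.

Pick eclipse at chronicle I[1]=chronicle II[3], eclipse at chronicle I[2]=chronicle II[4], treaty at chronicle I[4]=chronicle II[5], eclipse at chronicle I[6]=chronicle II[7], treaty at chronicle I[7]=chronicle II[8], eclipse at chronicle I[9]=chronicle II[9], treaty at chronicle I[11]=chronicle II[10], eclipse at chronicle I[12]=chronicle II[11], treaty at chronicle I[13]=chronicle II[12]; all 9 events appear in both, in order. The LCS DP gives dp[13][12] = 9, so this is optimal.

9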